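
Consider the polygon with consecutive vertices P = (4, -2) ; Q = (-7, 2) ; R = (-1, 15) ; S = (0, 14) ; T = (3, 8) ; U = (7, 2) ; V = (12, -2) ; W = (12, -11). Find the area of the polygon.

Apply the shoelace formula: 2A = Σ (x_i·y_{i+1} − x_{i+1}·y_i), indices taken mod 8.
Σ = (-6) + (-103) + (-14) + (-42) + (-50) + (-38) + (-108) + (20) = -341
Area = |Σ|/2 = 170.5.

170.5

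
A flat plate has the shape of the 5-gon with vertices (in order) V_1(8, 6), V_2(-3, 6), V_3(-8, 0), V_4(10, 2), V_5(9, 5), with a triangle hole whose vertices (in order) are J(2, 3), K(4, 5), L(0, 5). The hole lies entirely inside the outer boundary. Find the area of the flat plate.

68

Outer boundary:
Cross-terms: 66, 48, -16, 32, 14  ⇒  Σ = 144
Area = |Σ|/2 = 72.
Hole:
Apply Gauss's area formula: 2A = Σ (x_i·y_{i+1} − x_{i+1}·y_i), indices taken mod 3.
J→K: (2)(5) − (4)(3) = -2
K→L: (4)(5) − (0)(5) = 20
L→J: (0)(3) − (2)(5) = -10
Σ = 8
Area = |Σ|/2 = 4.
Net area = 72 − 4 = 68.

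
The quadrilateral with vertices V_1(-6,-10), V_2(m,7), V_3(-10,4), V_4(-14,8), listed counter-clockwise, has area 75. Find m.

-3

Write out the shoelace sum; only the two edges meeting at V_2 involve m:
2·Area = [((-6)·7 − m·(-10)) + (m·4 − (-10)·7)] + 164
       = 14·m + 192 = 150
⇒ m = -3.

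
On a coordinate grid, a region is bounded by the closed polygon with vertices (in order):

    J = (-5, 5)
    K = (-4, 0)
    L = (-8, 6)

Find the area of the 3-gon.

7

Apply Gauss's area formula: 2A = Σ (x_i·y_{i+1} − x_{i+1}·y_i), indices taken mod 3.
Σ = (20) + (-24) + (-10) = -14
Area = |Σ|/2 = 7.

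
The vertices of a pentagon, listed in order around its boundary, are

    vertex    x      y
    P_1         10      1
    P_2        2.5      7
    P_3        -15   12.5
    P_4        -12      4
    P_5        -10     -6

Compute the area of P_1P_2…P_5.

Apply Gauss's area formula: 2A = Σ (x_i·y_{i+1} − x_{i+1}·y_i), indices taken mod 5.
P_1→P_2: (10)(7) − (2.5)(1) = 67.5
P_2→P_3: (2.5)(12.5) − (-15)(7) = 136.25
P_3→P_4: (-15)(4) − (-12)(12.5) = 90
P_4→P_5: (-12)(-6) − (-10)(4) = 112
P_5→P_1: (-10)(1) − (10)(-6) = 50
Σ = 455.75
Area = |Σ|/2 = 227.875.

227.875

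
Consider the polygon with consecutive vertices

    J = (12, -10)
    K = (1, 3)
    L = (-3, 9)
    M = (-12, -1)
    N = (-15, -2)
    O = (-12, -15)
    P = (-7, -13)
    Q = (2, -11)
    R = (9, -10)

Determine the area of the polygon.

324

Apply the shoelace formula: 2A = Σ (x_i·y_{i+1} − x_{i+1}·y_i), indices taken mod 9.
J→K: (12)(3) − (1)(-10) = 46
K→L: (1)(9) − (-3)(3) = 18
L→M: (-3)(-1) − (-12)(9) = 111
M→N: (-12)(-2) − (-15)(-1) = 9
N→O: (-15)(-15) − (-12)(-2) = 201
O→P: (-12)(-13) − (-7)(-15) = 51
P→Q: (-7)(-11) − (2)(-13) = 103
Q→R: (2)(-10) − (9)(-11) = 79
R→J: (9)(-10) − (12)(-10) = 30
Σ = 648
Area = |Σ|/2 = 324.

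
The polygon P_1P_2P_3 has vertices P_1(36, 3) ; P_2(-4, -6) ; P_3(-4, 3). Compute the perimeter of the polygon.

90

|P_1P_2| = √((-40)² + (-9)²) = √1681 = 41
|P_2P_3| = √((0)² + (9)²) = √81 = 9
|P_3P_1| = √((40)² + (0)²) = √1600 = 40
Perimeter = 41 + 9 + 40 = 90.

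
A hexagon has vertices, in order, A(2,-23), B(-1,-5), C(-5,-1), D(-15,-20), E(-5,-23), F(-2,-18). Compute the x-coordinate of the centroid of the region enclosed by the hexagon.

-971/171

Apply the shoelace formula. First the cross-terms c_i = x_i·y_{i+1} − x_{i+1}·y_i:
  -33, -24, 85, 245, 44, 82  ⇒  2A = 399, A = 199.5.
Then Σ (x_i + x_{i+1})·c_i = -6797, so x̄ = -6797 / (6·199.5) = -971/171.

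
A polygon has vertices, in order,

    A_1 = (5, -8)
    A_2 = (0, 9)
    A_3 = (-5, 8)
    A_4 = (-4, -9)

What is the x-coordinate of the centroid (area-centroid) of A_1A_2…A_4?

-154/183

Apply the shoelace formula. First the cross-terms c_i = x_i·y_{i+1} − x_{i+1}·y_i:
  45, 45, 77, 77  ⇒  2A = 244, A = 122.
Then Σ (x_i + x_{i+1})·c_i = -616, so x̄ = -616 / (6·122) = -154/183.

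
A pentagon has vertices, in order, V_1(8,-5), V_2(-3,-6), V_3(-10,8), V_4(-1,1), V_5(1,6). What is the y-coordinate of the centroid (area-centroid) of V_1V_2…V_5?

Apply the surveyor's formula. First the cross-terms c_i = x_i·y_{i+1} − x_{i+1}·y_i:
  -63, -84, -2, -7, -53  ⇒  2A = -209, A = -104.5.
Then Σ (y_i + y_{i+1})·c_i = 405, so ȳ = 405 / (6·(-104.5)) = -135/209.

-135/209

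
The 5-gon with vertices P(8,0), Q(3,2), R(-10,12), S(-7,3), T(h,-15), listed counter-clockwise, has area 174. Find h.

The doubled signed area Σ (x_i y_{i+1} − x_{i+1} y_i) is linear in h.
With h=0 it equals 351; the coefficient of h is -3 (from the two edges through T).
So -3·h + 351 = 2·174 = 348 ⇒ h = 1.

1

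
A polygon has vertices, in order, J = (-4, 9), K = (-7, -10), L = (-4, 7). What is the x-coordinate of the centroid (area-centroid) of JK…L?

Apply the shoelace (surveyor's) formula. First the cross-terms c_i = x_i·y_{i+1} − x_{i+1}·y_i:
  103, -89, -8  ⇒  2A = 6, A = 3.
Then Σ (x_i + x_{i+1})·c_i = -90, so x̄ = -90 / (6·3) = -5.

-5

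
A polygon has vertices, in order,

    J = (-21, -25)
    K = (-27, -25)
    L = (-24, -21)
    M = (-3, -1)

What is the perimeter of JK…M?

70

|JK| = √((-6)² + (0)²) = √36 = 6
|KL| = √((3)² + (4)²) = √25 = 5
|LM| = √((21)² + (20)²) = √841 = 29
|MJ| = √((-18)² + (-24)²) = √900 = 30
Perimeter = 6 + 5 + 29 + 30 = 70.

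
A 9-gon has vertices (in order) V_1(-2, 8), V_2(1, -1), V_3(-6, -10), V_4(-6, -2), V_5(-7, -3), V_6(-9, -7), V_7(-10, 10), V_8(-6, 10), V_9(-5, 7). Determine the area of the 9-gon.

Apply Gauss's area formula: 2A = Σ (x_i·y_{i+1} − x_{i+1}·y_i), indices taken mod 9.
Σ = (-6) + (-16) + (-48) + (4) + (22) + (-160) + (-40) + (8) + (-26) = -262
Area = |Σ|/2 = 131.

131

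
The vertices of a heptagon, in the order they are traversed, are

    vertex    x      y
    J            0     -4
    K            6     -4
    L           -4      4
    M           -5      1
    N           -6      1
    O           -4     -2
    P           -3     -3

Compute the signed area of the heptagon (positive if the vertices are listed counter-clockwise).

41.5

Apply the shoelace formula: 2A = Σ (x_i·y_{i+1} − x_{i+1}·y_i), indices taken mod 7.
Cross-terms: 24, 8, 16, 1, 16, 6, 12  ⇒  Σ = 83
Signed area = Σ/2 = 41.5 (positive ⇒ counter-clockwise traversal).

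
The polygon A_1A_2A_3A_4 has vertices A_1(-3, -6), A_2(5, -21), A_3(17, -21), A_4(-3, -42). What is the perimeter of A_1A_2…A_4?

94

|A_1A_2| = √((8)² + (-15)²) = √289 = 17
|A_2A_3| = √((12)² + (0)²) = √144 = 12
|A_3A_4| = √((-20)² + (-21)²) = √841 = 29
|A_4A_1| = √((0)² + (36)²) = √1296 = 36
Perimeter = 17 + 12 + 29 + 36 = 94.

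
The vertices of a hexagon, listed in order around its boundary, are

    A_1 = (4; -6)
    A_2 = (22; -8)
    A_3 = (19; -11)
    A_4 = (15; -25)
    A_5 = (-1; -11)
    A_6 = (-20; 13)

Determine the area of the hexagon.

Apply the surveyor's formula: 2A = Σ (x_i·y_{i+1} − x_{i+1}·y_i), indices taken mod 6.
Cross-terms: 100, -90, -310, -190, -233, 68  ⇒  Σ = -655
Area = |Σ|/2 = 327.5.

327.5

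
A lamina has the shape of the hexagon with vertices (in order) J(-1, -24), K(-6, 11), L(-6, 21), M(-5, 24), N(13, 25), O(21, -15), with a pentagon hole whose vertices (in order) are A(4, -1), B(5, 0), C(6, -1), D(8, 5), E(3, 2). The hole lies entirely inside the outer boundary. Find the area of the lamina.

951

Outer boundary:
J→K: (-1)(11) − (-6)(-24) = -155
K→L: (-6)(21) − (-6)(11) = -60
L→M: (-6)(24) − (-5)(21) = -39
M→N: (-5)(25) − (13)(24) = -437
N→O: (13)(-15) − (21)(25) = -720
O→J: (21)(-24) − (-1)(-15) = -519
Σ = -1930
Area = |Σ|/2 = 965.
Hole:
Σ = (5) + (-5) + (38) + (1) + (-11) = 28
Area = |Σ|/2 = 14.
Net area = 965 − 14 = 951.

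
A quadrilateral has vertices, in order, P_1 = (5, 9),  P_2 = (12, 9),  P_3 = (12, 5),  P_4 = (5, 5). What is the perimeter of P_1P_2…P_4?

|P_1P_2| = √((7)² + (0)²) = √49 = 7
|P_2P_3| = √((0)² + (-4)²) = √16 = 4
|P_3P_4| = √((-7)² + (0)²) = √49 = 7
|P_4P_1| = √((0)² + (4)²) = √16 = 4
Perimeter = 7 + 4 + 7 + 4 = 22.

22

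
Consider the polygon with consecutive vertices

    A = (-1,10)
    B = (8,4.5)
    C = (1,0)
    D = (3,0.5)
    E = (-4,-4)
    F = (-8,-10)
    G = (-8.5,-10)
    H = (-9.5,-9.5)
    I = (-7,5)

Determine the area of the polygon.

144.375

A→B: (-1)(4.5) − (8)(10) = -84.5
B→C: (8)(0) − (1)(4.5) = -4.5
C→D: (1)(0.5) − (3)(0) = 0.5
D→E: (3)(-4) − (-4)(0.5) = -10
E→F: (-4)(-10) − (-8)(-4) = 8
F→G: (-8)(-10) − (-8.5)(-10) = -5
G→H: (-8.5)(-9.5) − (-9.5)(-10) = -14.25
H→I: (-9.5)(5) − (-7)(-9.5) = -114
I→A: (-7)(10) − (-1)(5) = -65
Σ = -288.75
Area = |Σ|/2 = 144.375.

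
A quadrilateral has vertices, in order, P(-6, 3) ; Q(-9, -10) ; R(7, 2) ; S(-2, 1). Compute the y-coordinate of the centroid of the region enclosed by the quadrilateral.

Apply the shoelace formula. First the cross-terms c_i = x_i·y_{i+1} − x_{i+1}·y_i:
  87, 52, 11, 0  ⇒  2A = 150, A = 75.
Then Σ (y_i + y_{i+1})·c_i = -992, so ȳ = -992 / (6·75) = -496/225.

-496/225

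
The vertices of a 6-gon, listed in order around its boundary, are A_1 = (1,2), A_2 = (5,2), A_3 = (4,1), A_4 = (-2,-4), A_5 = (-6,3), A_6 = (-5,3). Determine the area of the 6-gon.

35.5

Σ = (-8) + (-3) + (-14) + (-30) + (-3) + (-13) = -71
Area = |Σ|/2 = 35.5.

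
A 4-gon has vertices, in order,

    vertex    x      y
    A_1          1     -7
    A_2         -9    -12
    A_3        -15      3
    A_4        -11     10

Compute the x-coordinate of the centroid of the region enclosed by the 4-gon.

Apply Gauss's area formula. First the cross-terms c_i = x_i·y_{i+1} − x_{i+1}·y_i:
  -75, -207, -117, 67  ⇒  2A = -332, A = -166.
Then Σ (x_i + x_{i+1})·c_i = 7940, so x̄ = 7940 / (6·(-166)) = -1985/249.

-1985/249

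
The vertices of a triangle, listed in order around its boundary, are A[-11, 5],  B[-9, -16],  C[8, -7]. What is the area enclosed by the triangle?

Apply the shoelace (surveyor's) formula: 2A = Σ (x_i·y_{i+1} − x_{i+1}·y_i), indices taken mod 3.
Σ = (221) + (191) + (-37) = 375
Area = |Σ|/2 = 187.5.

187.5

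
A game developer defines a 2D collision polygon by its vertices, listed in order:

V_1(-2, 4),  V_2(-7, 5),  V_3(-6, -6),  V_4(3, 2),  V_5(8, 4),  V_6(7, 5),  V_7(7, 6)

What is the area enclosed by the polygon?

75.5

Apply the shoelace formula: 2A = Σ (x_i·y_{i+1} − x_{i+1}·y_i), indices taken mod 7.
V_1→V_2: (-2)(5) − (-7)(4) = 18
V_2→V_3: (-7)(-6) − (-6)(5) = 72
V_3→V_4: (-6)(2) − (3)(-6) = 6
V_4→V_5: (3)(4) − (8)(2) = -4
V_5→V_6: (8)(5) − (7)(4) = 12
V_6→V_7: (7)(6) − (7)(5) = 7
V_7→V_1: (7)(4) − (-2)(6) = 40
Σ = 151
Area = |Σ|/2 = 75.5.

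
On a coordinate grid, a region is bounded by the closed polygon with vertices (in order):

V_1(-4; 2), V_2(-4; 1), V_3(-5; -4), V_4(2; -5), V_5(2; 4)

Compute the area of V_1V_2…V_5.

48

Apply the shoelace (surveyor's) formula: 2A = Σ (x_i·y_{i+1} − x_{i+1}·y_i), indices taken mod 5.
Σ = (4) + (21) + (33) + (18) + (20) = 96
Area = |Σ|/2 = 48.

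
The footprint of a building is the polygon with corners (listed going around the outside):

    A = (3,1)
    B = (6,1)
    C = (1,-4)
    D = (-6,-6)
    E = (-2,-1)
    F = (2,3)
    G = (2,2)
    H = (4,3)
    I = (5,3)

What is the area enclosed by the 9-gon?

Apply Gauss's area formula: 2A = Σ (x_i·y_{i+1} − x_{i+1}·y_i), indices taken mod 9.
A→B: (3)(1) − (6)(1) = -3
B→C: (6)(-4) − (1)(1) = -25
C→D: (1)(-6) − (-6)(-4) = -30
D→E: (-6)(-1) − (-2)(-6) = -6
E→F: (-2)(3) − (2)(-1) = -4
F→G: (2)(2) − (2)(3) = -2
G→H: (2)(3) − (4)(2) = -2
H→I: (4)(3) − (5)(3) = -3
I→A: (5)(1) − (3)(3) = -4
Σ = -79
Area = |Σ|/2 = 39.5.

39.5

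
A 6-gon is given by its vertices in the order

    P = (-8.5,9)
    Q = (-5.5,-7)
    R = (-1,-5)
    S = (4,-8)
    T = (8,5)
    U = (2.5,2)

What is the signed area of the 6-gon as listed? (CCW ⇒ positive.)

Cross-terms: 109, 20.5, 28, 84, 3.5, 39.5  ⇒  Σ = 284.5
Signed area = Σ/2 = 142.25 (positive ⇒ counter-clockwise traversal).

142.25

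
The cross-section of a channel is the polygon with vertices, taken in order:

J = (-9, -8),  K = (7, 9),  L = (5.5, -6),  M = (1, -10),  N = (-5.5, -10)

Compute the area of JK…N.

138.25

Cross-terms: -25, -91.5, -49, -65, -46  ⇒  Σ = -276.5
Area = |Σ|/2 = 138.25.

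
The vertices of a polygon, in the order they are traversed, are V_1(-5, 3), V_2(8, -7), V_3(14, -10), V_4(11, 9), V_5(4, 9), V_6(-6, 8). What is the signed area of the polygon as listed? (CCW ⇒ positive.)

Σ = (11) + (18) + (236) + (63) + (86) + (22) = 436
Signed area = Σ/2 = 218 (positive ⇒ counter-clockwise traversal).

218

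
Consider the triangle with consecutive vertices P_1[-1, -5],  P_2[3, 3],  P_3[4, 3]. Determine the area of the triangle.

Apply the shoelace (surveyor's) formula: 2A = Σ (x_i·y_{i+1} − x_{i+1}·y_i), indices taken mod 3.
Σ = (12) + (-3) + (-17) = -8
Area = |Σ|/2 = 4.

4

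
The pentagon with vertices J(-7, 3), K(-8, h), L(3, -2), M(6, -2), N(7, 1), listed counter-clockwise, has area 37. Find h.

2

Write out the shoelace sum; only the two edges meeting at K involve h:
2·Area = [((-7)·h − (-8)·3) + ((-8)·(-2) − 3·h)] + 54
       = -10·h + 94 = 74
⇒ h = 2.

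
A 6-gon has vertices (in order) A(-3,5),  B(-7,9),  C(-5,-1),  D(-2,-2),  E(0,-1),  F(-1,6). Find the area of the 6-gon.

41

Apply the shoelace (surveyor's) formula: 2A = Σ (x_i·y_{i+1} − x_{i+1}·y_i), indices taken mod 6.
A→B: (-3)(9) − (-7)(5) = 8
B→C: (-7)(-1) − (-5)(9) = 52
C→D: (-5)(-2) − (-2)(-1) = 8
D→E: (-2)(-1) − (0)(-2) = 2
E→F: (0)(6) − (-1)(-1) = -1
F→A: (-1)(5) − (-3)(6) = 13
Σ = 82
Area = |Σ|/2 = 41.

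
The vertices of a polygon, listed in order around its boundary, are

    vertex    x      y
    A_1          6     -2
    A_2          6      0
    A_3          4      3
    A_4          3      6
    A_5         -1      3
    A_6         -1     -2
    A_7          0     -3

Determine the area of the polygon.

43

Σ = (12) + (18) + (15) + (15) + (5) + (3) + (18) = 86
Area = |Σ|/2 = 43.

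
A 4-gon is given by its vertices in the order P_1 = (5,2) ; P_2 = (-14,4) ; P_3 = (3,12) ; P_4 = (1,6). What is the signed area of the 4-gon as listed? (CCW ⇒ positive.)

-77

Apply the surveyor's formula: 2A = Σ (x_i·y_{i+1} − x_{i+1}·y_i), indices taken mod 4.
Σ = (48) + (-180) + (6) + (-28) = -154
Signed area = Σ/2 = -77 (negative ⇒ clockwise traversal).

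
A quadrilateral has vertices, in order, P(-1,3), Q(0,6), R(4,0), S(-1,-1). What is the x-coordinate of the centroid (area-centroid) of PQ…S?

47/57

Apply the shoelace formula. First the cross-terms c_i = x_i·y_{i+1} − x_{i+1}·y_i:
  -6, -24, -4, -4  ⇒  2A = -38, A = -19.
Then Σ (x_i + x_{i+1})·c_i = -94, so x̄ = -94 / (6·(-19)) = 47/57.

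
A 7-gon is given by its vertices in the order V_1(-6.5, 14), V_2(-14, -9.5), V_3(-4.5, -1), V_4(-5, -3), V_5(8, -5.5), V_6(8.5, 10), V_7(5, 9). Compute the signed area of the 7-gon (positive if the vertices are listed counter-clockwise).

285.375

Apply the surveyor's formula: 2A = Σ (x_i·y_{i+1} − x_{i+1}·y_i), indices taken mod 7.
Σ = (257.75) + (-28.75) + (8.5) + (51.5) + (126.75) + (26.5) + (128.5) = 570.75
Signed area = Σ/2 = 285.375 (positive ⇒ counter-clockwise traversal).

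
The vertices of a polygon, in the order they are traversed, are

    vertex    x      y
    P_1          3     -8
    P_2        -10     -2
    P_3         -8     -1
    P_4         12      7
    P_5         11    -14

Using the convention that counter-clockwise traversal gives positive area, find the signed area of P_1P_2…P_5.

Apply the shoelace (surveyor's) formula: 2A = Σ (x_i·y_{i+1} − x_{i+1}·y_i), indices taken mod 5.
Σ = (-86) + (-6) + (-44) + (-245) + (-46) = -427
Signed area = Σ/2 = -213.5 (negative ⇒ clockwise traversal).

-213.5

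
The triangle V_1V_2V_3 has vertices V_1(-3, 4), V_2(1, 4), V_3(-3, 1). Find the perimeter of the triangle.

|V_1V_2| = √((4)² + (0)²) = √16 = 4
|V_2V_3| = √((-4)² + (-3)²) = √25 = 5
|V_3V_1| = √((0)² + (3)²) = √9 = 3
Perimeter = 4 + 5 + 3 = 12.

12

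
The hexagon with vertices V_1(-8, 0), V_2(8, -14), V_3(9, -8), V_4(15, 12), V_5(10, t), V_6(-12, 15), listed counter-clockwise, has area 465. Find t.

The doubled signed area Σ (x_i y_{i+1} − x_{i+1} y_i) is linear in t.
With t=0 it equals 552; the coefficient of t is 27 (from the two edges through V_5).
So 27·t + 552 = 2·465 = 930 ⇒ t = 14.

14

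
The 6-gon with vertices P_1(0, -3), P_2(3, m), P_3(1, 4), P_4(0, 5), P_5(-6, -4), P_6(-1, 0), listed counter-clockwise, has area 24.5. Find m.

Write out the shoelace sum; only the two edges meeting at P_2 involve m:
2·Area = [(0·m − 3·(-3)) + (3·4 − 1·m)] + 34
       = -1·m + 55 = 49
⇒ m = 6.

6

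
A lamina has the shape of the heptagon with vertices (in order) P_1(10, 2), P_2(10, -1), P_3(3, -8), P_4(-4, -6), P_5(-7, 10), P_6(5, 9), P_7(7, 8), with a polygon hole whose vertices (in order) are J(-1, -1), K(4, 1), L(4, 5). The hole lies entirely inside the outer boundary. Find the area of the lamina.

Outer boundary:
P_1→P_2: (10)(-1) − (10)(2) = -30
P_2→P_3: (10)(-8) − (3)(-1) = -77
P_3→P_4: (3)(-6) − (-4)(-8) = -50
P_4→P_5: (-4)(10) − (-7)(-6) = -82
P_5→P_6: (-7)(9) − (5)(10) = -113
P_6→P_7: (5)(8) − (7)(9) = -23
P_7→P_1: (7)(2) − (10)(8) = -66
Σ = -441
Area = |Σ|/2 = 220.5.
Hole:
Apply the shoelace formula: 2A = Σ (x_i·y_{i+1} − x_{i+1}·y_i), indices taken mod 3.
Σ = (3) + (16) + (1) = 20
Area = |Σ|/2 = 10.
Net area = 220.5 − 10 = 210.5.

210.5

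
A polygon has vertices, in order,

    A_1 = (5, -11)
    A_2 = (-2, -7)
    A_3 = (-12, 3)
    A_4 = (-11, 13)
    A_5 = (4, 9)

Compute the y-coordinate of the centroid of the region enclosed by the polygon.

Apply Gauss's area formula. First the cross-terms c_i = x_i·y_{i+1} − x_{i+1}·y_i:
  -57, -90, -123, -151, -89  ⇒  2A = -510, A = -255.
Then Σ (y_i + y_{i+1})·c_i = -3726, so ȳ = -3726 / (6·(-255)) = 207/85.

207/85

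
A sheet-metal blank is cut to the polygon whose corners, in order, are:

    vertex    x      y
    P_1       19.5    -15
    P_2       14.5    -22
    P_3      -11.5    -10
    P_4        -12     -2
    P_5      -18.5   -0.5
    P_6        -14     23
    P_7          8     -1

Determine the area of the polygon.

720.25

Apply the surveyor's formula: 2A = Σ (x_i·y_{i+1} − x_{i+1}·y_i), indices taken mod 7.
Cross-terms: -211.5, -398, -97, -31, -432.5, -170, -100.5  ⇒  Σ = -1440.5
Area = |Σ|/2 = 720.25.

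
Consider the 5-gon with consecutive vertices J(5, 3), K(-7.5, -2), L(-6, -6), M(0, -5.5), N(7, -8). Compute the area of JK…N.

J→K: (5)(-2) − (-7.5)(3) = 12.5
K→L: (-7.5)(-6) − (-6)(-2) = 33
L→M: (-6)(-5.5) − (0)(-6) = 33
M→N: (0)(-8) − (7)(-5.5) = 38.5
N→J: (7)(3) − (5)(-8) = 61
Σ = 178
Area = |Σ|/2 = 89.

89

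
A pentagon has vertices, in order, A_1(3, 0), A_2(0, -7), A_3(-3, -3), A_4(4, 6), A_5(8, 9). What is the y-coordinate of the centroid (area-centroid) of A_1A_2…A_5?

28/87

Apply the shoelace formula. First the cross-terms c_i = x_i·y_{i+1} − x_{i+1}·y_i:
  -21, -21, -6, -12, -27  ⇒  2A = -87, A = -43.5.
Then Σ (y_i + y_{i+1})·c_i = -84, so ȳ = -84 / (6·(-43.5)) = 28/87.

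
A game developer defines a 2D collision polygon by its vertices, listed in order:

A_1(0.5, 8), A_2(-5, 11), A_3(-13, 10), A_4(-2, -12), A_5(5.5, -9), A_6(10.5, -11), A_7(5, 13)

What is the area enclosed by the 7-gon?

328.75

Σ = (45.5) + (93) + (176) + (84) + (34) + (191.5) + (33.5) = 657.5
Area = |Σ|/2 = 328.75.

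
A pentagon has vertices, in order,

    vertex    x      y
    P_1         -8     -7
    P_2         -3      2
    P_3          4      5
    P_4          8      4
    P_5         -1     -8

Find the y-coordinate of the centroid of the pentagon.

-301/201

Apply the shoelace (surveyor's) formula. First the cross-terms c_i = x_i·y_{i+1} − x_{i+1}·y_i:
  -37, -23, -24, -60, -57  ⇒  2A = -201, A = -100.5.
Then Σ (y_i + y_{i+1})·c_i = 903, so ȳ = 903 / (6·(-100.5)) = -301/201.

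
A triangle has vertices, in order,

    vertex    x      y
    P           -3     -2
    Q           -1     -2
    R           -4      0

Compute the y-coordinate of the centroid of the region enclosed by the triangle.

Apply Gauss's area formula. First the cross-terms c_i = x_i·y_{i+1} − x_{i+1}·y_i:
  4, -8, 8  ⇒  2A = 4, A = 2.
Then Σ (y_i + y_{i+1})·c_i = -16, so ȳ = -16 / (6·2) = -4/3.

-4/3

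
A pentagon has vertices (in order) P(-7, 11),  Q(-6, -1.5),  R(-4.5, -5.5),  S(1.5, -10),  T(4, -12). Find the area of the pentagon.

69

Apply Gauss's area formula: 2A = Σ (x_i·y_{i+1} − x_{i+1}·y_i), indices taken mod 5.
Σ = (76.5) + (26.25) + (53.25) + (22) + (-40) = 138
Area = |Σ|/2 = 69.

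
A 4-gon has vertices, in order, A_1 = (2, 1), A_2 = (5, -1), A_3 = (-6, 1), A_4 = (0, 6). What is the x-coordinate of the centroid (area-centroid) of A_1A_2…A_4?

-6/7

Apply the shoelace formula. First the cross-terms c_i = x_i·y_{i+1} − x_{i+1}·y_i:
  -7, -1, -36, -12  ⇒  2A = -56, A = -28.
Then Σ (x_i + x_{i+1})·c_i = 144, so x̄ = 144 / (6·(-28)) = -6/7.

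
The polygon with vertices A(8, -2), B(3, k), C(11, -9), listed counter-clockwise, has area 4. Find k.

7

Write out the shoelace sum; only the two edges meeting at B involve k:
2·Area = [(8·k − 3·(-2)) + (3·(-9) − 11·k)] + 50
       = -3·k + 29 = 8
⇒ k = 7.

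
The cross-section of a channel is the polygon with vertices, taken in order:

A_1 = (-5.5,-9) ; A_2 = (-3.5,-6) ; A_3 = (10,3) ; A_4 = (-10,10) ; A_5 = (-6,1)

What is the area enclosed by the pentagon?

145.25

Cross-terms: 1.5, 49.5, 130, 50, 59.5  ⇒  Σ = 290.5
Area = |Σ|/2 = 145.25.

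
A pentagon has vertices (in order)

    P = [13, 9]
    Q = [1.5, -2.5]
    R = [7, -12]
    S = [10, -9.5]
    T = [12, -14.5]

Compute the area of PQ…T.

Apply Gauss's area formula: 2A = Σ (x_i·y_{i+1} − x_{i+1}·y_i), indices taken mod 5.
P→Q: (13)(-2.5) − (1.5)(9) = -46
Q→R: (1.5)(-12) − (7)(-2.5) = -0.5
R→S: (7)(-9.5) − (10)(-12) = 53.5
S→T: (10)(-14.5) − (12)(-9.5) = -31
T→P: (12)(9) − (13)(-14.5) = 296.5
Σ = 272.5
Area = |Σ|/2 = 136.25.

136.25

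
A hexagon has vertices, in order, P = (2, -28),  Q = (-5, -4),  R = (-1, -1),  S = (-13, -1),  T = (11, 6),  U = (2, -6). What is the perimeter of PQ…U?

|PQ| = √((-7)² + (24)²) = √625 = 25
|QR| = √((4)² + (3)²) = √25 = 5
|RS| = √((-12)² + (0)²) = √144 = 12
|ST| = √((24)² + (7)²) = √625 = 25
|TU| = √((-9)² + (-12)²) = √225 = 15
|UP| = √((0)² + (-22)²) = √484 = 22
Perimeter = 25 + 5 + 12 + 25 + 15 + 22 = 104.

104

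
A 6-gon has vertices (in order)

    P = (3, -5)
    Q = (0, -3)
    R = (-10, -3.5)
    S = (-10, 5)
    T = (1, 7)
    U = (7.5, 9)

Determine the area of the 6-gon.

Apply the surveyor's formula: 2A = Σ (x_i·y_{i+1} − x_{i+1}·y_i), indices taken mod 6.
Σ = (-9) + (-30) + (-85) + (-75) + (-43.5) + (-64.5) = -307
Area = |Σ|/2 = 153.5.

153.5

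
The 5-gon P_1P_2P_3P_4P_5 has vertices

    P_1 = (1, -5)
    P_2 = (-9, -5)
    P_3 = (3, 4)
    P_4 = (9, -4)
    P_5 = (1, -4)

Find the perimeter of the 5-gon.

|P_1P_2| = √((-10)² + (0)²) = √100 = 10
|P_2P_3| = √((12)² + (9)²) = √225 = 15
|P_3P_4| = √((6)² + (-8)²) = √100 = 10
|P_4P_5| = √((-8)² + (0)²) = √64 = 8
|P_5P_1| = √((0)² + (-1)²) = √1 = 1
Perimeter = 10 + 15 + 10 + 8 + 1 = 44.

44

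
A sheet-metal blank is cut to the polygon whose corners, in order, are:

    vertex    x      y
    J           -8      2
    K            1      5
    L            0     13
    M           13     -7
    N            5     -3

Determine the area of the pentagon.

108

Apply the surveyor's formula: 2A = Σ (x_i·y_{i+1} − x_{i+1}·y_i), indices taken mod 5.
J→K: (-8)(5) − (1)(2) = -42
K→L: (1)(13) − (0)(5) = 13
L→M: (0)(-7) − (13)(13) = -169
M→N: (13)(-3) − (5)(-7) = -4
N→J: (5)(2) − (-8)(-3) = -14
Σ = -216
Area = |Σ|/2 = 108.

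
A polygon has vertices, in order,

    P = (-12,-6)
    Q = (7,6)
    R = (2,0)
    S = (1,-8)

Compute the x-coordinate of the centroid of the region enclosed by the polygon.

-2.325

Apply Gauss's area formula. First the cross-terms c_i = x_i·y_{i+1} − x_{i+1}·y_i:
  -30, -12, -16, -102  ⇒  2A = -160, A = -80.
Then Σ (x_i + x_{i+1})·c_i = 1116, so x̄ = 1116 / (6·(-80)) = -2.325.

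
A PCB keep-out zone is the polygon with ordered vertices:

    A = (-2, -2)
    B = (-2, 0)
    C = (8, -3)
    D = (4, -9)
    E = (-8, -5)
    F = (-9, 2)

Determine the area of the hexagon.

Cross-terms: -4, 6, -60, -92, -61, 22  ⇒  Σ = -189
Area = |Σ|/2 = 94.5.

94.5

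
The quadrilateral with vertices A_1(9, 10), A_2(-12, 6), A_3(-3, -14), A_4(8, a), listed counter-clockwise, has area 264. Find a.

Write out the shoelace sum; only the two edges meeting at A_4 involve a:
2·Area = [((-3)·a − 8·(-14)) + (8·10 − 9·a)] + 360
       = -12·a + 552 = 528
⇒ a = 2.

2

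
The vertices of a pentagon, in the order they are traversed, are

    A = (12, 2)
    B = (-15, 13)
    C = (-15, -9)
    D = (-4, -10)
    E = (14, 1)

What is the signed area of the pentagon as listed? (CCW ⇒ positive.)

391

A→B: (12)(13) − (-15)(2) = 186
B→C: (-15)(-9) − (-15)(13) = 330
C→D: (-15)(-10) − (-4)(-9) = 114
D→E: (-4)(1) − (14)(-10) = 136
E→A: (14)(2) − (12)(1) = 16
Σ = 782
Signed area = Σ/2 = 391 (positive ⇒ counter-clockwise traversal).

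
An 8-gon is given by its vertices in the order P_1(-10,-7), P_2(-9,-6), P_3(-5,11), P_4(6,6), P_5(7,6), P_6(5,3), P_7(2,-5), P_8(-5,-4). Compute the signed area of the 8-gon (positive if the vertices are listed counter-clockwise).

-156

Apply Gauss's area formula: 2A = Σ (x_i·y_{i+1} − x_{i+1}·y_i), indices taken mod 8.
Σ = (-3) + (-129) + (-96) + (-6) + (-9) + (-31) + (-33) + (-5) = -312
Signed area = Σ/2 = -156 (negative ⇒ clockwise traversal).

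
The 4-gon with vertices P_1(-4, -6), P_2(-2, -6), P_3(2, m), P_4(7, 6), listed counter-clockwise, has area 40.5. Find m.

-7

The doubled signed area Σ (x_i y_{i+1} − x_{i+1} y_i) is linear in m.
With m=0 it equals 18; the coefficient of m is -9 (from the two edges through P_3).
So -9·m + 18 = 2·40.5 = 81 ⇒ m = -7.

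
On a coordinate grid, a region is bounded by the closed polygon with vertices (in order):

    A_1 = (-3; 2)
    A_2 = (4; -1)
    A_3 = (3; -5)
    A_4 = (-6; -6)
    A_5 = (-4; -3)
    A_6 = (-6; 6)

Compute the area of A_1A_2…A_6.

56

Apply the shoelace formula: 2A = Σ (x_i·y_{i+1} − x_{i+1}·y_i), indices taken mod 6.
Σ = (-5) + (-17) + (-48) + (-6) + (-42) + (6) = -112
Area = |Σ|/2 = 56.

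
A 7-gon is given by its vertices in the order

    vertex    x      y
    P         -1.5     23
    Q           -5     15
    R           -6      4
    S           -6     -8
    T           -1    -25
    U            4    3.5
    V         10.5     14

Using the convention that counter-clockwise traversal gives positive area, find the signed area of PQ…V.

377.375

Apply Gauss's area formula: 2A = Σ (x_i·y_{i+1} − x_{i+1}·y_i), indices taken mod 7.
Σ = (92.5) + (70) + (72) + (142) + (96.5) + (19.25) + (262.5) = 754.75
Signed area = Σ/2 = 377.375 (positive ⇒ counter-clockwise traversal).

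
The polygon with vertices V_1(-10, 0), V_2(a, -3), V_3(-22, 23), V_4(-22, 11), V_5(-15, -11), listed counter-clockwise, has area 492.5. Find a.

20

Write out the shoelace sum; only the two edges meeting at V_2 involve a:
2·Area = [((-10)·(-3) − a·0) + (a·23 − (-22)·(-3))] + 561
       = 23·a + 525 = 985
⇒ a = 20.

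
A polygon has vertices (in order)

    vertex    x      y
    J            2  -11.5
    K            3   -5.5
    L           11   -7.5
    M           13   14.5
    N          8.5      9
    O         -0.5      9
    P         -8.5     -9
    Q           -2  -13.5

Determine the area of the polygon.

310.5

Apply the shoelace (surveyor's) formula: 2A = Σ (x_i·y_{i+1} − x_{i+1}·y_i), indices taken mod 8.
Σ = (23.5) + (38) + (257) + (-6.25) + (81) + (81) + (96.75) + (50) = 621
Area = |Σ|/2 = 310.5.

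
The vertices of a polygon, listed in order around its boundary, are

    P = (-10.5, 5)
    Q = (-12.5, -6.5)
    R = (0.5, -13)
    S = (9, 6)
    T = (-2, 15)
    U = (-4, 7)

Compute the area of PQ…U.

Apply Gauss's area formula: 2A = Σ (x_i·y_{i+1} − x_{i+1}·y_i), indices taken mod 6.
Σ = (130.75) + (165.75) + (120) + (147) + (46) + (53.5) = 663
Area = |Σ|/2 = 331.5.

331.5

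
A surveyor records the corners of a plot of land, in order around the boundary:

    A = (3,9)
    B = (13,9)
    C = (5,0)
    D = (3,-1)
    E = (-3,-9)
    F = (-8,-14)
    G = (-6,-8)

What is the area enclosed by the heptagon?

Cross-terms: -90, -45, -5, -30, -30, -20, -30  ⇒  Σ = -250
Area = |Σ|/2 = 125.

125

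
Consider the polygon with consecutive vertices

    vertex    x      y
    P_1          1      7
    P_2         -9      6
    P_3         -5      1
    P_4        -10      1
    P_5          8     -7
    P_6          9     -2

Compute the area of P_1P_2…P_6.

134.5

Apply the shoelace formula: 2A = Σ (x_i·y_{i+1} − x_{i+1}·y_i), indices taken mod 6.
P_1→P_2: (1)(6) − (-9)(7) = 69
P_2→P_3: (-9)(1) − (-5)(6) = 21
P_3→P_4: (-5)(1) − (-10)(1) = 5
P_4→P_5: (-10)(-7) − (8)(1) = 62
P_5→P_6: (8)(-2) − (9)(-7) = 47
P_6→P_1: (9)(7) − (1)(-2) = 65
Σ = 269
Area = |Σ|/2 = 134.5.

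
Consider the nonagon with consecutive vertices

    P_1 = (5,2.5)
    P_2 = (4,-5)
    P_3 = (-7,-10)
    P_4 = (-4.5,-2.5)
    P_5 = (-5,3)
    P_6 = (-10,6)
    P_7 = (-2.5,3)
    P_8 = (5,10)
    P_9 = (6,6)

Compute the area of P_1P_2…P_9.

Apply the surveyor's formula: 2A = Σ (x_i·y_{i+1} − x_{i+1}·y_i), indices taken mod 9.
Σ = (-35) + (-75) + (-27.5) + (-26) + (0) + (-15) + (-40) + (-30) + (-15) = -263.5
Area = |Σ|/2 = 131.75.

131.75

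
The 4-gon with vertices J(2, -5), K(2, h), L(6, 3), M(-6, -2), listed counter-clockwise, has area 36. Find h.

The doubled signed area Σ (x_i y_{i+1} − x_{i+1} y_i) is linear in h.
With h=0 it equals 56; the coefficient of h is -4 (from the two edges through K).
So -4·h + 56 = 2·36 = 72 ⇒ h = -4.

-4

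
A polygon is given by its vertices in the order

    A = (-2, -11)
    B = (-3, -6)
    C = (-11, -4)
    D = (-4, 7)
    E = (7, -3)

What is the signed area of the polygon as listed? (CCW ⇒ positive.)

-144

Σ = (-21) + (-54) + (-93) + (-37) + (-83) = -288
Signed area = Σ/2 = -144 (negative ⇒ clockwise traversal).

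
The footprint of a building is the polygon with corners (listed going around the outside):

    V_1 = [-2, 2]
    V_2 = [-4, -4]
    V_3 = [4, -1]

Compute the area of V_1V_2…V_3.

Σ = (16) + (20) + (6) = 42
Area = |Σ|/2 = 21.

21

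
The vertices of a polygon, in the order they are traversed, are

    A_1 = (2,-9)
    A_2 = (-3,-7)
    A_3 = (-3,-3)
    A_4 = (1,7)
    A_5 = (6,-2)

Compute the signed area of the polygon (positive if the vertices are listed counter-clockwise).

-82.5

Apply Gauss's area formula: 2A = Σ (x_i·y_{i+1} − x_{i+1}·y_i), indices taken mod 5.
Cross-terms: -41, -12, -18, -44, -50  ⇒  Σ = -165
Signed area = Σ/2 = -82.5 (negative ⇒ clockwise traversal).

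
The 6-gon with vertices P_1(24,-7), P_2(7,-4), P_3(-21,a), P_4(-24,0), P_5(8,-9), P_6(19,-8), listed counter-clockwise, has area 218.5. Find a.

Write out the shoelace sum; only the two edges meeting at P_3 involve a:
2·Area = [(7·a − (-21)·(-4)) + ((-21)·0 − (-24)·a)] + 335
       = 31·a + 251 = 437
⇒ a = 6.

6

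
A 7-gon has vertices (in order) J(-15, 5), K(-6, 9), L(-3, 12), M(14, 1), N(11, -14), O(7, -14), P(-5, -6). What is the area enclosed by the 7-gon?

Apply the surveyor's formula: 2A = Σ (x_i·y_{i+1} − x_{i+1}·y_i), indices taken mod 7.
Cross-terms: -105, -45, -171, -207, -56, -112, -115  ⇒  Σ = -811
Area = |Σ|/2 = 405.5.

405.5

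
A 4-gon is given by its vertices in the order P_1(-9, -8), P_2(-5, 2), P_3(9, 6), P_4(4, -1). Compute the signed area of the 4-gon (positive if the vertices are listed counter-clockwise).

Apply the shoelace formula: 2A = Σ (x_i·y_{i+1} − x_{i+1}·y_i), indices taken mod 4.
P_1→P_2: (-9)(2) − (-5)(-8) = -58
P_2→P_3: (-5)(6) − (9)(2) = -48
P_3→P_4: (9)(-1) − (4)(6) = -33
P_4→P_1: (4)(-8) − (-9)(-1) = -41
Σ = -180
Signed area = Σ/2 = -90 (negative ⇒ clockwise traversal).

-90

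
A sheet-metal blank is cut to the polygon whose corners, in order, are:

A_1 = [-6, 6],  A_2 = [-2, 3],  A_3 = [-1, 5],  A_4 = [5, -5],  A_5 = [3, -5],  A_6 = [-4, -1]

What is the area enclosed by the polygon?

48

Apply Gauss's area formula: 2A = Σ (x_i·y_{i+1} − x_{i+1}·y_i), indices taken mod 6.
Cross-terms: -6, -7, -20, -10, -23, -30  ⇒  Σ = -96
Area = |Σ|/2 = 48.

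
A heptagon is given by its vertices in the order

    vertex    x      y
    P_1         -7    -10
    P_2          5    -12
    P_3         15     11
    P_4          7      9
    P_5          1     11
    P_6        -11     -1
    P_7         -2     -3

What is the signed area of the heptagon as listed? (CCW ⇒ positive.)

P_1→P_2: (-7)(-12) − (5)(-10) = 134
P_2→P_3: (5)(11) − (15)(-12) = 235
P_3→P_4: (15)(9) − (7)(11) = 58
P_4→P_5: (7)(11) − (1)(9) = 68
P_5→P_6: (1)(-1) − (-11)(11) = 120
P_6→P_7: (-11)(-3) − (-2)(-1) = 31
P_7→P_1: (-2)(-10) − (-7)(-3) = -1
Σ = 645
Signed area = Σ/2 = 322.5 (positive ⇒ counter-clockwise traversal).

322.5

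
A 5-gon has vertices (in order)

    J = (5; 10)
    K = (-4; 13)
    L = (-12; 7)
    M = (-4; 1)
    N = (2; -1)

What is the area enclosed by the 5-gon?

138

Apply Gauss's area formula: 2A = Σ (x_i·y_{i+1} − x_{i+1}·y_i), indices taken mod 5.
Cross-terms: 105, 128, 16, 2, 25  ⇒  Σ = 276
Area = |Σ|/2 = 138.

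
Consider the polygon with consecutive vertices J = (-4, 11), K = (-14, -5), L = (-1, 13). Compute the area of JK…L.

14

Apply the shoelace (surveyor's) formula: 2A = Σ (x_i·y_{i+1} − x_{i+1}·y_i), indices taken mod 3.
Cross-terms: 174, -187, 41  ⇒  Σ = 28
Area = |Σ|/2 = 14.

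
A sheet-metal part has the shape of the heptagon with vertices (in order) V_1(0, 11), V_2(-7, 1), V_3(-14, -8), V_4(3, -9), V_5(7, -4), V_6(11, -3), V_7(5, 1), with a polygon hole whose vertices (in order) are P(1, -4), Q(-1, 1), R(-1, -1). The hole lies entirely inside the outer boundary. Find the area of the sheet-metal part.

224

Outer boundary:
Apply the shoelace formula: 2A = Σ (x_i·y_{i+1} − x_{i+1}·y_i), indices taken mod 7.
Σ = (77) + (70) + (150) + (51) + (23) + (26) + (55) = 452
Area = |Σ|/2 = 226.
Hole:
P→Q: (1)(1) − (-1)(-4) = -3
Q→R: (-1)(-1) − (-1)(1) = 2
R→P: (-1)(-4) − (1)(-1) = 5
Σ = 4
Area = |Σ|/2 = 2.
Net area = 226 − 2 = 224.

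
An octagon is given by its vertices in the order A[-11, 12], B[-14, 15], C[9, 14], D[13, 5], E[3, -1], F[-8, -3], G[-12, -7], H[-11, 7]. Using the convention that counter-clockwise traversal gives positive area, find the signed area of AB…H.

Σ = (3) + (-331) + (-137) + (-28) + (-17) + (20) + (-161) + (-55) = -706
Signed area = Σ/2 = -353 (negative ⇒ clockwise traversal).

-353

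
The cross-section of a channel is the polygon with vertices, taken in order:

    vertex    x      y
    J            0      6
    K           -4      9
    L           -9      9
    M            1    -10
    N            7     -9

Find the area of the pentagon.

126.5

Apply the shoelace (surveyor's) formula: 2A = Σ (x_i·y_{i+1} − x_{i+1}·y_i), indices taken mod 5.
Σ = (24) + (45) + (81) + (61) + (42) = 253
Area = |Σ|/2 = 126.5.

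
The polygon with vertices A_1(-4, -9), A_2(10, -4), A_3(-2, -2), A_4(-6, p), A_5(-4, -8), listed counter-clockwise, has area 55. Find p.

Write out the shoelace sum; only the two edges meeting at A_4 involve p:
2·Area = [((-2)·p − (-6)·(-2)) + ((-6)·(-8) − (-4)·p)] + 82
       = 2·p + 118 = 110
⇒ p = -4.

-4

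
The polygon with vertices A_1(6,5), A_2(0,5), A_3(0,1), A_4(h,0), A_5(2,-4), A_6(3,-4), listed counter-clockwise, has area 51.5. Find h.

-6

Write out the shoelace sum; only the two edges meeting at A_4 involve h:
2·Area = [(0·0 − h·1) + (h·(-4) − 2·0)] + 73
       = -5·h + 73 = 103
⇒ h = -6.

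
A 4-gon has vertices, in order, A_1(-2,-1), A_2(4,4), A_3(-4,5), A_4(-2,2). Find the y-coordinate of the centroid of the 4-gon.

83/30

Apply Gauss's area formula. First the cross-terms c_i = x_i·y_{i+1} − x_{i+1}·y_i:
  -4, 36, 2, 6  ⇒  2A = 40, A = 20.
Then Σ (y_i + y_{i+1})·c_i = 332, so ȳ = 332 / (6·20) = 83/30.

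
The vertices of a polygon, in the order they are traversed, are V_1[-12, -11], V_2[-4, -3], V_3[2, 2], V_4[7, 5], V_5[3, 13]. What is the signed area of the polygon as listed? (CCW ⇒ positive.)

92.5

Apply the surveyor's formula: 2A = Σ (x_i·y_{i+1} − x_{i+1}·y_i), indices taken mod 5.
Σ = (-8) + (-2) + (-4) + (76) + (123) = 185
Signed area = Σ/2 = 92.5 (positive ⇒ counter-clockwise traversal).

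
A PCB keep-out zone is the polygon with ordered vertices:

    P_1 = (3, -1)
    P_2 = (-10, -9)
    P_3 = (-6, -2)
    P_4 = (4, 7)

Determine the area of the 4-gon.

Apply the shoelace (surveyor's) formula: 2A = Σ (x_i·y_{i+1} − x_{i+1}·y_i), indices taken mod 4.
Σ = (-37) + (-34) + (-34) + (-25) = -130
Area = |Σ|/2 = 65.

65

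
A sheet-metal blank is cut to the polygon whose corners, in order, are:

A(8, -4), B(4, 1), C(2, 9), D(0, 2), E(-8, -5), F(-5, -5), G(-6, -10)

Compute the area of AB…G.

Apply the shoelace (surveyor's) formula: 2A = Σ (x_i·y_{i+1} − x_{i+1}·y_i), indices taken mod 7.
Σ = (24) + (34) + (4) + (16) + (15) + (20) + (104) = 217
Area = |Σ|/2 = 108.5.

108.5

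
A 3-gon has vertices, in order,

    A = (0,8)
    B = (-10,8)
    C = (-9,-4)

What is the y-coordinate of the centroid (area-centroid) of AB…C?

Apply the shoelace formula. First the cross-terms c_i = x_i·y_{i+1} − x_{i+1}·y_i:
  80, 112, -72  ⇒  2A = 120, A = 60.
Then Σ (y_i + y_{i+1})·c_i = 1440, so ȳ = 1440 / (6·60) = 4.

4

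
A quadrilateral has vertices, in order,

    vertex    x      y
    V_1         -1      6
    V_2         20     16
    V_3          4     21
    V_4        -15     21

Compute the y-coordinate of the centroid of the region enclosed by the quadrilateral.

1003/66

Apply Gauss's area formula. First the cross-terms c_i = x_i·y_{i+1} − x_{i+1}·y_i:
  -136, 356, 399, -69  ⇒  2A = 550, A = 275.
Then Σ (y_i + y_{i+1})·c_i = 25075, so ȳ = 25075 / (6·275) = 1003/66.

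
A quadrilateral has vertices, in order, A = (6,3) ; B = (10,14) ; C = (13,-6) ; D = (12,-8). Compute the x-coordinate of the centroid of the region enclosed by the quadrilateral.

665/68

Apply the shoelace formula. First the cross-terms c_i = x_i·y_{i+1} − x_{i+1}·y_i:
  54, -242, -32, 84  ⇒  2A = -136, A = -68.
Then Σ (x_i + x_{i+1})·c_i = -3990, so x̄ = -3990 / (6·(-68)) = 665/68.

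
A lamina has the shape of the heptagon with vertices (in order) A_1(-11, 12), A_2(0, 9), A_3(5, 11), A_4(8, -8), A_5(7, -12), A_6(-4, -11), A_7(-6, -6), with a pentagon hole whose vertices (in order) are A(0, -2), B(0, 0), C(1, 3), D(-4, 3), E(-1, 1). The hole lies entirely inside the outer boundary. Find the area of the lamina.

Outer boundary:
Apply the surveyor's formula: 2A = Σ (x_i·y_{i+1} − x_{i+1}·y_i), indices taken mod 7.
A_1→A_2: (-11)(9) − (0)(12) = -99
A_2→A_3: (0)(11) − (5)(9) = -45
A_3→A_4: (5)(-8) − (8)(11) = -128
A_4→A_5: (8)(-12) − (7)(-8) = -40
A_5→A_6: (7)(-11) − (-4)(-12) = -125
A_6→A_7: (-4)(-6) − (-6)(-11) = -42
A_7→A_1: (-6)(12) − (-11)(-6) = -138
Σ = -617
Area = |Σ|/2 = 308.5.
Hole:
Σ = (0) + (0) + (15) + (-1) + (2) = 16
Area = |Σ|/2 = 8.
Net area = 308.5 − 8 = 300.5.

300.5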